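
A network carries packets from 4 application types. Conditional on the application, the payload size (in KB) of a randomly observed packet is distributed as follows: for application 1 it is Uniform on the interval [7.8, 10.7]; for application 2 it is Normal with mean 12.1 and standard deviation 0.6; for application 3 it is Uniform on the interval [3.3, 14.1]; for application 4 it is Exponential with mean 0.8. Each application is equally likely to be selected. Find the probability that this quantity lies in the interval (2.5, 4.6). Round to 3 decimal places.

0.040

Conditional on each application, P(2.5 < X < 4.6): 1: 0; 2: 0; 3: 0.12037; 4: 0.0407542.
By total probability, P(2.5 < X < 4.6) = 0.25·0 + 0.25·0 + 0.25·0.12037 + 0.25·0.0407542 = 0.0402811.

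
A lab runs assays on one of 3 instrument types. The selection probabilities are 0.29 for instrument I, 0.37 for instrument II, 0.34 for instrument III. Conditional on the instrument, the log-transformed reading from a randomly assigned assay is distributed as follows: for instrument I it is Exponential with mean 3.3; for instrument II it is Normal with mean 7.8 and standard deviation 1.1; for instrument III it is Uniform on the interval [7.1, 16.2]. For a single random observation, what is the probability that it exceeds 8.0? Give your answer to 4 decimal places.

Conditional on each instrument, P(X > 8.0): I: 0.0885452; II: 0.427863; III: 0.901099.
By total probability, P(X > 8.0) = 0.29·0.0885452 + 0.37·0.427863 + 0.34·0.901099 = 0.490361.

0.4904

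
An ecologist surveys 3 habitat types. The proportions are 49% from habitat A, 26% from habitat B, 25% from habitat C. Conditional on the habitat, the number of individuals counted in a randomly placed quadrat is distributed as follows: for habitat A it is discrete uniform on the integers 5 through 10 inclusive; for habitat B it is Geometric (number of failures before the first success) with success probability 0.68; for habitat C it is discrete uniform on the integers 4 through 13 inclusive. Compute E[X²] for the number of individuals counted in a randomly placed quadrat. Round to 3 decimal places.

49.354

For each component E[X²] = Var + (mean)², giving A: 59.1667; B: 0.913495; C: 80.5.
Overall E[X²] = 0.49·59.1667 + 0.26·0.913495 + 0.25·80.5 = 49.3542.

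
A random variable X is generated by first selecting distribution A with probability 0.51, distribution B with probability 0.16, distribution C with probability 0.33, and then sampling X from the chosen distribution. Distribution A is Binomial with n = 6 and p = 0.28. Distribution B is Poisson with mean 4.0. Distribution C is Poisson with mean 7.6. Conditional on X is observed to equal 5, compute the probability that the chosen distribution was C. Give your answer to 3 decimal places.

Likelihoods P(X=5 | ·): A: 0.00743488; B: 0.156293; C: 0.105742.
Posterior ∝ prior × likelihood. Numerator for C: 0.33·0.105742 = 0.034895.
Normalizing constant: 0.51·0.00743488 + 0.16·0.156293 + 0.33·0.105742 = 0.0636937.
P(C | observation) = 0.034895 / 0.0636937 = 0.547856.

0.548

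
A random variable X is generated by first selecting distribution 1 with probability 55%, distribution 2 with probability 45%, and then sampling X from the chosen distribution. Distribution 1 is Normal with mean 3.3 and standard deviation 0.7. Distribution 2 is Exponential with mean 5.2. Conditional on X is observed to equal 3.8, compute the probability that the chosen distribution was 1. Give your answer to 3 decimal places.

Likelihoods f(3.8 | ·): 1: 0.441593; 2: 0.0926035.
Posterior ∝ prior × likelihood. Numerator for 1: 0.55·0.441593 = 0.242876.
Normalizing constant: 0.55·0.441593 + 0.45·0.0926035 = 0.284548.
P(1 | observation) = 0.242876 / 0.284548 = 0.853552.

0.854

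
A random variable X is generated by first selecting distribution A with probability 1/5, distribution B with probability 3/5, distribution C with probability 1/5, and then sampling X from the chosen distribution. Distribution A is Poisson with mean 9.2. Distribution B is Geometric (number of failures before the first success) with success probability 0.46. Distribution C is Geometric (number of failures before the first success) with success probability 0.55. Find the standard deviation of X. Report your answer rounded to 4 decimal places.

3.7715

Per component, A: μ=9.2, E[X²]=93.84; B: μ=1.17391, E[X²]=3.93006; C: μ=0.818182, E[X²]=2.15702.
E[X] = 0.2·9.2 + 0.6·1.17391 + 0.2·0.818182 = 2.70798.
E[X²] = 0.2·93.84 + 0.6·3.93006 + 0.2·2.15702 = 21.5574.
Var(X) = E[X²] − (E[X])² = 21.5574 − 7.33318 = 14.2243.
SD(X) = √14.2243 = 3.77151.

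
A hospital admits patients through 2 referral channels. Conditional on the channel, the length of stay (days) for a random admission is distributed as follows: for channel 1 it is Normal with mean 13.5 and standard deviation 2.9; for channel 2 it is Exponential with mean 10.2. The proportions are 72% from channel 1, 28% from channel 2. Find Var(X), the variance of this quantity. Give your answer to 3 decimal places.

37.382

Per component, 1: μ=13.5, E[X²]=190.66; 2: μ=10.2, E[X²]=208.08.
E[X] = 0.72·13.5 + 0.28·10.2 = 12.576.
E[X²] = 0.72·190.66 + 0.28·208.08 = 195.538.
Var(X) = E[X²] − (E[X])² = 195.538 − 158.156 = 37.3818.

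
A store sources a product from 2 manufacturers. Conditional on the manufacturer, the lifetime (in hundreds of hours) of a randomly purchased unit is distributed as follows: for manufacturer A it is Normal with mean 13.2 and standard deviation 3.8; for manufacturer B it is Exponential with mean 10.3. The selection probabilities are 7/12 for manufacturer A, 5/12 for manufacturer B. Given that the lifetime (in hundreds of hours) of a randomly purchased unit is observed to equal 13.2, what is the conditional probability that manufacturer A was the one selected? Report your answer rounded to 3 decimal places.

0.845

Likelihoods f(13.2 | ·): A: 0.104985; B: 0.026952.
Posterior ∝ prior × likelihood. Numerator for A: 0.583333·0.104985 = 0.0612411.
Normalizing constant: 0.583333·0.104985 + 0.416667·0.026952 = 0.0724711.
P(A | observation) = 0.0612411 / 0.0724711 = 0.845042.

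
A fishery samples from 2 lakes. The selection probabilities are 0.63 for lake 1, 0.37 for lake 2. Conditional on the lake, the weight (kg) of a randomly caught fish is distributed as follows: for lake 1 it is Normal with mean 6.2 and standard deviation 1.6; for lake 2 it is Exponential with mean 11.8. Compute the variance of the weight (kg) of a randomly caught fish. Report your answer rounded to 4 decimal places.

Per component, 1: μ=6.2, E[X²]=41; 2: μ=11.8, E[X²]=278.48.
E[X] = 0.63·6.2 + 0.37·11.8 = 8.272.
E[X²] = 0.63·41 + 0.37·278.48 = 128.868.
Var(X) = E[X²] − (E[X])² = 128.868 − 68.426 = 60.4416.

60.4416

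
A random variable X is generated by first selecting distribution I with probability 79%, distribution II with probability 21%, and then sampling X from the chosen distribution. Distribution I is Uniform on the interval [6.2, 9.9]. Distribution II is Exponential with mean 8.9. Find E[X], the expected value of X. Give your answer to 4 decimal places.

8.2285

Component means — I: 8.05; II: 8.9.
E[X] = 0.79·8.05 + 0.21·8.9 = 8.2285.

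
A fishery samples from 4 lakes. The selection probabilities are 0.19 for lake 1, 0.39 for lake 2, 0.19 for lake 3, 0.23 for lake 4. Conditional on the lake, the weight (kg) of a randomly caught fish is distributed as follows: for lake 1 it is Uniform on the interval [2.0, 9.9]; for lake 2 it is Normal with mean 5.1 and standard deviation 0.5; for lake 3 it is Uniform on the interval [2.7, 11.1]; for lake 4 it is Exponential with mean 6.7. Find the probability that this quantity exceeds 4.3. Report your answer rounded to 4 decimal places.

0.7782

Conditional on each lake, P(X > 4.3): 1: 0.708861; 2: 0.945201; 3: 0.809524; 4: 0.526349.
By total probability, P(X > 4.3) = 0.19·0.708861 + 0.39·0.945201 + 0.19·0.809524 + 0.23·0.526349 = 0.778182.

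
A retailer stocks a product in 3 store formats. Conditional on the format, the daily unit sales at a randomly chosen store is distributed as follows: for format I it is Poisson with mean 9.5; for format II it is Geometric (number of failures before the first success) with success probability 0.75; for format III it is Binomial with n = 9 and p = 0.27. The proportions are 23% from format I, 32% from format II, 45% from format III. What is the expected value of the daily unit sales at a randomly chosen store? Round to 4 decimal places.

3.3852

Component means — I: 9.5; II: 0.333333; III: 2.43.
E[X] = 0.23·9.5 + 0.32·0.333333 + 0.45·2.43 = 3.38517.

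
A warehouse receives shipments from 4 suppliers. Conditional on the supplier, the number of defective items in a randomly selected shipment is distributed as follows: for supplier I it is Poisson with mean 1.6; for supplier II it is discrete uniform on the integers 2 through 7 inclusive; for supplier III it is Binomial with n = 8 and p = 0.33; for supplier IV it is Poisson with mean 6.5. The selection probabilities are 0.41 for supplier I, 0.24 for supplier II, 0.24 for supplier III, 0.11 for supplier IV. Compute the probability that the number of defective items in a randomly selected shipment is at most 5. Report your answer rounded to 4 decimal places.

Conditional on each supplier, P(X ≤ 5): I: 0.99396; II: 0.666667; III: 0.981342; IV: 0.369041.
By total probability, P(X ≤ 5) = 0.41·0.99396 + 0.24·0.666667 + 0.24·0.981342 + 0.11·0.369041 = 0.84364.

0.8436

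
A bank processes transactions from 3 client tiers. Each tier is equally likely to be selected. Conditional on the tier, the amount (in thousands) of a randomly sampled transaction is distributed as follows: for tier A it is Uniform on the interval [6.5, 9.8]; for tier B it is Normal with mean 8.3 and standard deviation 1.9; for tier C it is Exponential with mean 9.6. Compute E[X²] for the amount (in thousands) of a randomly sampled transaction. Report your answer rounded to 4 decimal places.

108.0500

For each component E[X²] = Var + (mean)², giving A: 67.33; B: 72.5; C: 184.32.
Overall E[X²] = 0.333333·67.33 + 0.333333·72.5 + 0.333333·184.32 = 108.05.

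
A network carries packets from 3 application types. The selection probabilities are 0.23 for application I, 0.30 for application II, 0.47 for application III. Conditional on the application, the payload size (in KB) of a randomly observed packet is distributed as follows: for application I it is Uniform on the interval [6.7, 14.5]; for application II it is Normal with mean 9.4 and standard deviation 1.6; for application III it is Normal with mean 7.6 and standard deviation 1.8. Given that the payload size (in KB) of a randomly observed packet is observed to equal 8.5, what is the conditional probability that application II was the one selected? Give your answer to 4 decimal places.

0.3447

Likelihoods f(8.5 | ·): I: 0.128205; II: 0.212855; III: 0.195592.
Posterior ∝ prior × likelihood. Numerator for II: 0.3·0.212855 = 0.0638564.
Normalizing constant: 0.23·0.128205 + 0.3·0.212855 + 0.47·0.195592 = 0.185272.
P(II | observation) = 0.0638564 / 0.185272 = 0.344664.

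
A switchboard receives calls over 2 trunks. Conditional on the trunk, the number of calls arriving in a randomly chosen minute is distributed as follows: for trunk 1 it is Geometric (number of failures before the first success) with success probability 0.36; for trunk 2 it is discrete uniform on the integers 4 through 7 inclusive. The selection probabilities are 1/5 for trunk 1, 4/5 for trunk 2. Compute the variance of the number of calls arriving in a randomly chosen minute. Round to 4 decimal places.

4.2044

Per component, 1: μ=1.77778, E[X²]=8.09877; 2: μ=5.5, E[X²]=31.5.
E[X] = 0.2·1.77778 + 0.8·5.5 = 4.75556.
E[X²] = 0.2·8.09877 + 0.8·31.5 = 26.8198.
Var(X) = E[X²] − (E[X])² = 26.8198 − 22.6153 = 4.20444.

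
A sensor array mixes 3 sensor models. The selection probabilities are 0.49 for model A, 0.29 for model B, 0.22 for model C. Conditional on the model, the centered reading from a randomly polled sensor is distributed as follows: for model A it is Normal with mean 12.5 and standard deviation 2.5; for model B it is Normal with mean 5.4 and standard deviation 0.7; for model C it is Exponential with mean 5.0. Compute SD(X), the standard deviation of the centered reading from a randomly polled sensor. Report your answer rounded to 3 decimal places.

Per component, A: μ=12.5, E[X²]=162.5; B: μ=5.4, E[X²]=29.65; C: μ=5, E[X²]=50.
E[X] = 0.49·12.5 + 0.29·5.4 + 0.22·5 = 8.791.
E[X²] = 0.49·162.5 + 0.29·29.65 + 0.22·50 = 99.2235.
Var(X) = E[X²] − (E[X])² = 99.2235 − 77.2817 = 21.9418.
SD(X) = √21.9418 = 4.68421.

4.684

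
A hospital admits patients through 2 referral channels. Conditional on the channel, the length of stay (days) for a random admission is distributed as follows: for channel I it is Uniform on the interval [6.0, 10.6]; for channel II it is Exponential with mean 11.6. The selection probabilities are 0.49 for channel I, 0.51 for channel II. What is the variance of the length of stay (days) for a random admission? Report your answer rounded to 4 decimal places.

Per component, I: μ=8.3, E[X²]=70.6533; II: μ=11.6, E[X²]=269.12.
E[X] = 0.49·8.3 + 0.51·11.6 = 9.983.
E[X²] = 0.49·70.6533 + 0.51·269.12 = 171.871.
Var(X) = E[X²] − (E[X])² = 171.871 − 99.6603 = 72.211.

72.2110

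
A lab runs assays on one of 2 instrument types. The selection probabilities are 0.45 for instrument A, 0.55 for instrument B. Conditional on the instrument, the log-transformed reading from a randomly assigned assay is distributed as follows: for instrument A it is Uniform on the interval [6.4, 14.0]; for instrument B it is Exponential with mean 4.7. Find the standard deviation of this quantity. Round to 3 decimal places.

4.669

Per component, A: μ=10.2, E[X²]=108.853; B: μ=4.7, E[X²]=44.18.
E[X] = 0.45·10.2 + 0.55·4.7 = 7.175.
E[X²] = 0.45·108.853 + 0.55·44.18 = 73.283.
Var(X) = E[X²] − (E[X])² = 73.283 − 51.4806 = 21.8024.
SD(X) = √21.8024 = 4.6693.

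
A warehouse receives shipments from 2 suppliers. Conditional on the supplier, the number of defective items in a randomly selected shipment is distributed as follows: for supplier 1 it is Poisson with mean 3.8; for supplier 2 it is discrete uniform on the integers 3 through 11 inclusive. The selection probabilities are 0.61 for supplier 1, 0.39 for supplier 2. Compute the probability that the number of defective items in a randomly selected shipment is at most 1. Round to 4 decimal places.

0.0655

Conditional on each supplier, P(X ≤ 1): 1: 0.10738; 2: 0.
By total probability, P(X ≤ 1) = 0.61·0.10738 + 0.39·0 = 0.0655016.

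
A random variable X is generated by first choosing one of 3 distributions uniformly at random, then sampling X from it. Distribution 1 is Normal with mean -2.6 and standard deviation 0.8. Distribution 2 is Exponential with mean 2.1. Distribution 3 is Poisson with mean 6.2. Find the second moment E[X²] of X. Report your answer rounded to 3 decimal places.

20.287

For each component E[X²] = Var + (mean)², giving 1: 7.4; 2: 8.82; 3: 44.64.
Overall E[X²] = 0.333333·7.4 + 0.333333·8.82 + 0.333333·44.64 = 20.2867.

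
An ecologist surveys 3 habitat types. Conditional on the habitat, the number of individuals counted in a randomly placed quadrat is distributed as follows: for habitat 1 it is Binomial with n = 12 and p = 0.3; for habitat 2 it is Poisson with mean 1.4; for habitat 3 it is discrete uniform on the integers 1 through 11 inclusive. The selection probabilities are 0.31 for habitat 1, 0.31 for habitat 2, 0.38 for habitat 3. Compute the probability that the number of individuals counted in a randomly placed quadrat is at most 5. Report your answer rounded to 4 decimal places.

0.7552

Conditional on each habitat, P(X ≤ 5): 1: 0.882151; 2: 0.996799; 3: 0.454545.
By total probability, P(X ≤ 5) = 0.31·0.882151 + 0.31·0.996799 + 0.38·0.454545 = 0.755202.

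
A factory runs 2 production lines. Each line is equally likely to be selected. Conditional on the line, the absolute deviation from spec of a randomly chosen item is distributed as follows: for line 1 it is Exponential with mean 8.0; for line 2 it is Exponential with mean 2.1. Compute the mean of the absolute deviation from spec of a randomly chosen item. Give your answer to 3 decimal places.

5.050

Component means — 1: 8; 2: 2.1.
E[X] = 0.5·8 + 0.5·2.1 = 5.05.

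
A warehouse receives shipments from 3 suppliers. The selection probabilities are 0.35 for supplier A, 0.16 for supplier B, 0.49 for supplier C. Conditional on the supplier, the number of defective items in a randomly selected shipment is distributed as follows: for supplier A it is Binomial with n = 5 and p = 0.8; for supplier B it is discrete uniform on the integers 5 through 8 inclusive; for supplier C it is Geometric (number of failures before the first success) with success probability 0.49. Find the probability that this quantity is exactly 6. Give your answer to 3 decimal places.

Conditional on each supplier, P(X = 6): A: 0; B: 0.25; C: 0.00862218.
By total probability, P(X = 6) = 0.35·0 + 0.16·0.25 + 0.49·0.00862218 = 0.0442249.

0.044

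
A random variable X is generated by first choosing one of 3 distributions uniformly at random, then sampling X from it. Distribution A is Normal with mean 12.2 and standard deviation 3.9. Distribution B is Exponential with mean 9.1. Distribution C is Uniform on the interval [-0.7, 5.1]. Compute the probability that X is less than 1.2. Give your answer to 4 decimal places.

0.1512

Conditional on each component, P(X < 1.2): A: 0.00239735; B: 0.123543; C: 0.327586.
By total probability, P(X < 1.2) = 0.333333·0.00239735 + 0.333333·0.123543 + 0.333333·0.327586 = 0.151176.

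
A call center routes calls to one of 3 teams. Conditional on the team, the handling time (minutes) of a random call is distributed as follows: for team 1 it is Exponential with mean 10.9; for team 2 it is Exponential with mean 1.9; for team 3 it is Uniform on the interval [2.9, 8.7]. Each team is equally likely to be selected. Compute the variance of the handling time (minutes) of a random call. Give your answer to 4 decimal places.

55.3211

Per component, 1: μ=10.9, E[X²]=237.62; 2: μ=1.9, E[X²]=7.22; 3: μ=5.8, E[X²]=36.4433.
E[X] = 0.333333·10.9 + 0.333333·1.9 + 0.333333·5.8 = 6.2.
E[X²] = 0.333333·237.62 + 0.333333·7.22 + 0.333333·36.4433 = 93.7611.
Var(X) = E[X²] − (E[X])² = 93.7611 − 38.44 = 55.3211.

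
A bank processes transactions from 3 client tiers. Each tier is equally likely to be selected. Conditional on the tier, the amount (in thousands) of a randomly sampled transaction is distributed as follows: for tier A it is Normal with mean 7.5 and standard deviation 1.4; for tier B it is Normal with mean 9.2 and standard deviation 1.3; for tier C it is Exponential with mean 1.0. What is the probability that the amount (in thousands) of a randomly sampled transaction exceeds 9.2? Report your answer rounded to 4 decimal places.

0.2041

Conditional on each tier, P(X > 9.2): A: 0.112319; B: 0.5; C: 0.000101039.
By total probability, P(X > 9.2) = 0.333333·0.112319 + 0.333333·0.5 + 0.333333·0.000101039 = 0.20414.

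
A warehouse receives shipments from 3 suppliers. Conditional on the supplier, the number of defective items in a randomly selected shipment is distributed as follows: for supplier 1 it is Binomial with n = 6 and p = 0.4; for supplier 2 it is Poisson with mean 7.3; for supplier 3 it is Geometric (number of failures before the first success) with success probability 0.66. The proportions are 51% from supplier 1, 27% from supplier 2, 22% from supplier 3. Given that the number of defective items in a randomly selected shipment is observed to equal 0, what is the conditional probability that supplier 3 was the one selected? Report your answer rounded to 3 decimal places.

Likelihoods P(X=0 | ·): 1: 0.046656; 2: 0.000675539; 3: 0.66.
Posterior ∝ prior × likelihood. Numerator for 3: 0.22·0.66 = 0.1452.
Normalizing constant: 0.51·0.046656 + 0.27·0.000675539 + 0.22·0.66 = 0.169177.
P(3 | observation) = 0.1452 / 0.169177 = 0.858273.

0.858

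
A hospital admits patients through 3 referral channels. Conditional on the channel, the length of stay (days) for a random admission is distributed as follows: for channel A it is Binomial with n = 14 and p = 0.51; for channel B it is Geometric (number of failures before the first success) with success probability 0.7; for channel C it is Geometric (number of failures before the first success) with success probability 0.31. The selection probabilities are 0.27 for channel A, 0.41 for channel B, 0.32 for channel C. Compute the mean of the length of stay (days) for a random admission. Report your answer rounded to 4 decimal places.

Component means — A: 7.14; B: 0.428571; C: 2.22581.
E[X] = 0.27·7.14 + 0.41·0.428571 + 0.32·2.22581 = 2.81577.

2.8158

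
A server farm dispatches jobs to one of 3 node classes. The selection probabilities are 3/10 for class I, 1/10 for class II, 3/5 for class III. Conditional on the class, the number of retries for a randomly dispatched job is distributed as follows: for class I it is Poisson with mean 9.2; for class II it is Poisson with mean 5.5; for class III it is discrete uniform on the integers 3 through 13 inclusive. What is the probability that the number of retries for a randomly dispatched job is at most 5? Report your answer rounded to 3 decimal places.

0.248

Conditional on each class, P(X ≤ 5): I: 0.104074; II: 0.528919; III: 0.272727.
By total probability, P(X ≤ 5) = 0.3·0.104074 + 0.1·0.528919 + 0.6·0.272727 = 0.24775.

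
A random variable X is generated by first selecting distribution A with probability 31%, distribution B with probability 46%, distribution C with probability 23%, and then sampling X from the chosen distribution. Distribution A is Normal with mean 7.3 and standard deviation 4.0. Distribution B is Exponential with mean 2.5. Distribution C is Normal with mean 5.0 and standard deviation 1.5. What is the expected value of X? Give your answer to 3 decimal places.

Component means — A: 7.3; B: 2.5; C: 5.
E[X] = 0.31·7.3 + 0.46·2.5 + 0.23·5 = 4.563.

4.563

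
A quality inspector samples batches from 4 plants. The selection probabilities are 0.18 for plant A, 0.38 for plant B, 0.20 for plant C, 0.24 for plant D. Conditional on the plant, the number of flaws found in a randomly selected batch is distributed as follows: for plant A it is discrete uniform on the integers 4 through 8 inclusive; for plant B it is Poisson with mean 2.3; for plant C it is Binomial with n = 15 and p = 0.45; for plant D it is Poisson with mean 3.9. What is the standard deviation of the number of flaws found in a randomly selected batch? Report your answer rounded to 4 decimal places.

2.4876

Per component, A: μ=6, E[X²]=38; B: μ=2.3, E[X²]=7.59; C: μ=6.75, E[X²]=49.275; D: μ=3.9, E[X²]=19.11.
E[X] = 0.18·6 + 0.38·2.3 + 0.2·6.75 + 0.24·3.9 = 4.24.
E[X²] = 0.18·38 + 0.38·7.59 + 0.2·49.275 + 0.24·19.11 = 24.1656.
Var(X) = E[X²] − (E[X])² = 24.1656 − 17.9776 = 6.188.
SD(X) = √6.188 = 2.48757.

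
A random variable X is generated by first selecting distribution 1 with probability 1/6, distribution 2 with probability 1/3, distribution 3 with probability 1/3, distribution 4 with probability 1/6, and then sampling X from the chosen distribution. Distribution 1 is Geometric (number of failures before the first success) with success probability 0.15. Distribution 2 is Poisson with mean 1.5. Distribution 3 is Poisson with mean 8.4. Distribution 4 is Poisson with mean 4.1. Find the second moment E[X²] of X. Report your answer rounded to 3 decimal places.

42.703

For each component E[X²] = Var + (mean)², giving 1: 69.8889; 2: 3.75; 3: 78.96; 4: 20.91.
Overall E[X²] = 0.166667·69.8889 + 0.333333·3.75 + 0.333333·78.96 + 0.166667·20.91 = 42.7031.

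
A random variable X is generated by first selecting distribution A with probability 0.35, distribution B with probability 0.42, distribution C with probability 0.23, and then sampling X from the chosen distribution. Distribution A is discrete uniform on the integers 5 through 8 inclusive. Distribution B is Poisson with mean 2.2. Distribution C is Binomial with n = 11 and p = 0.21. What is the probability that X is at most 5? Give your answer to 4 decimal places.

Conditional on each component, P(X ≤ 5): A: 0.25; B: 0.97509; C: 0.985156.
By total probability, P(X ≤ 5) = 0.35·0.25 + 0.42·0.97509 + 0.23·0.985156 = 0.723624.

0.7236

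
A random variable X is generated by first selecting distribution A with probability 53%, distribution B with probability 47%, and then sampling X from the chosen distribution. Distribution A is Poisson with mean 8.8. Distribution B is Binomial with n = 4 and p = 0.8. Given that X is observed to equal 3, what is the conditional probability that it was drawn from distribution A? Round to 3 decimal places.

0.045

Likelihoods P(X=3 | ·): A: 0.0171201; B: 0.4096.
Posterior ∝ prior × likelihood. Numerator for A: 0.53·0.0171201 = 0.00907363.
Normalizing constant: 0.53·0.0171201 + 0.47·0.4096 = 0.201586.
P(A | observation) = 0.00907363 / 0.201586 = 0.0450113.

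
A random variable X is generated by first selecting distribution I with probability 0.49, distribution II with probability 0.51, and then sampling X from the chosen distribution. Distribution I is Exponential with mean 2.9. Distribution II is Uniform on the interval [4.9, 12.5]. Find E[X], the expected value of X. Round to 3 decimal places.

Component means — I: 2.9; II: 8.7.
E[X] = 0.49·2.9 + 0.51·8.7 = 5.858.

5.858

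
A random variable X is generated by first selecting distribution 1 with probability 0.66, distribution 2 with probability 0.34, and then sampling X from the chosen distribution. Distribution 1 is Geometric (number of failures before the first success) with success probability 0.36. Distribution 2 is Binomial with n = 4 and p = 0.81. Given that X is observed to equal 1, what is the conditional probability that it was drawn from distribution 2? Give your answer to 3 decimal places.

0.047

Likelihoods P(X=1 | ·): 1: 0.2304; 2: 0.0222232.
Posterior ∝ prior × likelihood. Numerator for 2: 0.34·0.0222232 = 0.00755587.
Normalizing constant: 0.66·0.2304 + 0.34·0.0222232 = 0.15962.
P(2 | observation) = 0.00755587 / 0.15962 = 0.0473367.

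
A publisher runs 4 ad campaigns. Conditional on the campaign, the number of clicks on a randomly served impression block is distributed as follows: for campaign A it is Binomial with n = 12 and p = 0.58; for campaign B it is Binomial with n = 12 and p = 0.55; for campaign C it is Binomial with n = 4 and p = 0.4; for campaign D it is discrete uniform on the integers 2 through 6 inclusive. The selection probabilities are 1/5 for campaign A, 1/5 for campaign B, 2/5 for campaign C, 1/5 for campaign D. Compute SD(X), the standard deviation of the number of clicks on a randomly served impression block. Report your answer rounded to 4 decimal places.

2.7107

Per component, A: μ=6.96, E[X²]=51.3648; B: μ=6.6, E[X²]=46.53; C: μ=1.6, E[X²]=3.52; D: μ=4, E[X²]=18.
E[X] = 0.2·6.96 + 0.2·6.6 + 0.4·1.6 + 0.2·4 = 4.152.
E[X²] = 0.2·51.3648 + 0.2·46.53 + 0.4·3.52 + 0.2·18 = 24.587.
Var(X) = E[X²] − (E[X])² = 24.587 − 17.2391 = 7.34786.
SD(X) = √7.34786 = 2.71069.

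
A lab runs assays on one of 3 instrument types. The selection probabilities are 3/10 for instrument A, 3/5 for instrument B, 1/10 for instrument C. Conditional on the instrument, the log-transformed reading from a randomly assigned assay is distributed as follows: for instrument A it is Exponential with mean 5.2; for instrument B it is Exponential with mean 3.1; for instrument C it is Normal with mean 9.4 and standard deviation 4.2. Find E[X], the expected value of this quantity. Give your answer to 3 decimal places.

Component means — A: 5.2; B: 3.1; C: 9.4.
E[X] = 0.3·5.2 + 0.6·3.1 + 0.1·9.4 = 4.36.

4.360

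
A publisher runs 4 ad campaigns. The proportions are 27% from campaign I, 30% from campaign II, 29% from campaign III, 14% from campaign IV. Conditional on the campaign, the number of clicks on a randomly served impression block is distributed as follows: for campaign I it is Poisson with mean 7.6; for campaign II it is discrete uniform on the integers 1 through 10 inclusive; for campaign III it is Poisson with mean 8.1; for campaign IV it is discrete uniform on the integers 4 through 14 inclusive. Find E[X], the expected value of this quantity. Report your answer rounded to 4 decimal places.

Component means — I: 7.6; II: 5.5; III: 8.1; IV: 9.
E[X] = 0.27·7.6 + 0.3·5.5 + 0.29·8.1 + 0.14·9 = 7.311.

7.3110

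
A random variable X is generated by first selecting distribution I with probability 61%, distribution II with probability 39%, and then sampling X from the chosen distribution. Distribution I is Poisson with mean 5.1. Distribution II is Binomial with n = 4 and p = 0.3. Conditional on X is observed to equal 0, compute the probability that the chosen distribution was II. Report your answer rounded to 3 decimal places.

0.962

Likelihoods P(X=0 | ·): I: 0.00609675; II: 0.2401.
Posterior ∝ prior × likelihood. Numerator for II: 0.39·0.2401 = 0.093639.
Normalizing constant: 0.61·0.00609675 + 0.39·0.2401 = 0.097358.
P(II | observation) = 0.093639 / 0.097358 = 0.961801.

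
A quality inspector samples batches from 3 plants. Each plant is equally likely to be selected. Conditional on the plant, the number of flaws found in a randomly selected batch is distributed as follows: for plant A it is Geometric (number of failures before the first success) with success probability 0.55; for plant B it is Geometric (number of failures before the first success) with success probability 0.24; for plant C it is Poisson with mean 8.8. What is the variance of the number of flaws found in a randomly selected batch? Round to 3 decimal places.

19.045

Per component, A: μ=0.818182, E[X²]=2.15702; B: μ=3.16667, E[X²]=23.2222; C: μ=8.8, E[X²]=86.24.
E[X] = 0.333333·0.818182 + 0.333333·3.16667 + 0.333333·8.8 = 4.26162.
E[X²] = 0.333333·2.15702 + 0.333333·23.2222 + 0.333333·86.24 = 37.2064.
Var(X) = E[X²] − (E[X])² = 37.2064 − 18.1614 = 19.045.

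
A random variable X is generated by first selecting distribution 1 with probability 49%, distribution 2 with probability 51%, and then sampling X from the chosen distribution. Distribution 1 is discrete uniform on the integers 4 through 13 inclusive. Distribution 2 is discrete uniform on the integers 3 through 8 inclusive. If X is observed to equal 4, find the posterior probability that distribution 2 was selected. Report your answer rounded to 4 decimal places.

0.6343

Likelihoods P(X=4 | ·): 1: 0.1; 2: 0.166667.
Posterior ∝ prior × likelihood. Numerator for 2: 0.51·0.166667 = 0.085.
Normalizing constant: 0.49·0.1 + 0.51·0.166667 = 0.134.
P(2 | observation) = 0.085 / 0.134 = 0.634328.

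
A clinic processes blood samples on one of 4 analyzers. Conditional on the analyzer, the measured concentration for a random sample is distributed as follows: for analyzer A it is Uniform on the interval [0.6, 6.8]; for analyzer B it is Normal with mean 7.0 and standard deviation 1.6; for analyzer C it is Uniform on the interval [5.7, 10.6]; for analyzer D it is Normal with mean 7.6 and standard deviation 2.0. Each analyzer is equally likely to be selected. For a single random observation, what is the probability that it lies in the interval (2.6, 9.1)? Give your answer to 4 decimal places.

Conditional on each analyzer, P(2.6 < X < 9.1): A: 0.677419; B: 0.902344; C: 0.693878; D: 0.767163.
By total probability, P(2.6 < X < 9.1) = 0.25·0.677419 + 0.25·0.902344 + 0.25·0.693878 + 0.25·0.767163 = 0.760201.

0.7602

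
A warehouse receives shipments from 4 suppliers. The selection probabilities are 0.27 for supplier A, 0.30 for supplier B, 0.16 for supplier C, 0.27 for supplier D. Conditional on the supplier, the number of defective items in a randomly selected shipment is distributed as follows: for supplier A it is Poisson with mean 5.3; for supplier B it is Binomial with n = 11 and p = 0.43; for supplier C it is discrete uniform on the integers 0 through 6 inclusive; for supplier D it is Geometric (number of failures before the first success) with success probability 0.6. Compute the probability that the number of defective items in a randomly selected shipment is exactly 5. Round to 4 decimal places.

Conditional on each supplier, P(X = 5): A: 0.173955; B: 0.232934; C: 0.142857; D: 0.006144.
By total probability, P(X = 5) = 0.27·0.173955 + 0.3·0.232934 + 0.16·0.142857 + 0.27·0.006144 = 0.141364.

0.1414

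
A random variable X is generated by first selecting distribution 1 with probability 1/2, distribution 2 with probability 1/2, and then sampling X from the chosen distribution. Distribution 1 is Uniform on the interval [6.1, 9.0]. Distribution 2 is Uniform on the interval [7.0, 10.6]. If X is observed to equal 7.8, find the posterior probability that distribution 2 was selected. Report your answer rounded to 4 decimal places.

Likelihoods f(7.8 | ·): 1: 0.344828; 2: 0.277778.
Posterior ∝ prior × likelihood. Numerator for 2: 0.5·0.277778 = 0.138889.
Normalizing constant: 0.5·0.344828 + 0.5·0.277778 = 0.311303.
P(2 | observation) = 0.138889 / 0.311303 = 0.446154.

0.4462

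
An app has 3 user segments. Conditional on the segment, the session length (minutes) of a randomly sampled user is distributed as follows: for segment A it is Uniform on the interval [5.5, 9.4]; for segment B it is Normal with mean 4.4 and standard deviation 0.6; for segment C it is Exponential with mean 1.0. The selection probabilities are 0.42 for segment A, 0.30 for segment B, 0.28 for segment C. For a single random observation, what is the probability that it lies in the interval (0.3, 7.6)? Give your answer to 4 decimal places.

0.7334

Conditional on each segment, P(0.3 < X < 7.6): A: 0.538462; B: 1; C: 0.740318.
By total probability, P(0.3 < X < 7.6) = 0.42·0.538462 + 0.3·1 + 0.28·0.740318 = 0.733443.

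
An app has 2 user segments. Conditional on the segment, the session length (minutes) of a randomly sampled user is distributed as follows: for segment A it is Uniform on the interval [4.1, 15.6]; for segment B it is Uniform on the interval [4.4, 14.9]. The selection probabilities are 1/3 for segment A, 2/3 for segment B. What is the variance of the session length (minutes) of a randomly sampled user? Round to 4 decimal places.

9.8075

Per component, A: μ=9.85, E[X²]=108.043; B: μ=9.65, E[X²]=102.31.
E[X] = 0.333333·9.85 + 0.666667·9.65 = 9.71667.
E[X²] = 0.333333·108.043 + 0.666667·102.31 = 104.221.
Var(X) = E[X²] − (E[X])² = 104.221 − 94.4136 = 9.8075.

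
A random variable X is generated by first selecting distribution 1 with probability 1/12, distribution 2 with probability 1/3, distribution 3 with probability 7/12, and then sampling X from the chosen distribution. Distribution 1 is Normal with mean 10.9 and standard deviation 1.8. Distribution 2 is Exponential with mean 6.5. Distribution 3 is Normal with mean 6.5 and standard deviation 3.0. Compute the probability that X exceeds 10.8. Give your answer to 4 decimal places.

Conditional on each component, P(X > 10.8): 1: 0.522152; 2: 0.189847; 3: 0.0758813.
By total probability, P(X > 10.8) = 0.0833333·0.522152 + 0.333333·0.189847 + 0.583333·0.0758813 = 0.151059.

0.1511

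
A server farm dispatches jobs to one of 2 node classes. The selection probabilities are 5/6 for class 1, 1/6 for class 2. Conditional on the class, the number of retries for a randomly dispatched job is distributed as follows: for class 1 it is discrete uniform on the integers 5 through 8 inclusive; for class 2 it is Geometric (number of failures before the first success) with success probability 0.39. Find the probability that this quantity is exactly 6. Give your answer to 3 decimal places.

0.212

Conditional on each class, P(X = 6): 1: 0.25; 2: 0.0200929.
By total probability, P(X = 6) = 0.833333·0.25 + 0.166667·0.0200929 = 0.211682.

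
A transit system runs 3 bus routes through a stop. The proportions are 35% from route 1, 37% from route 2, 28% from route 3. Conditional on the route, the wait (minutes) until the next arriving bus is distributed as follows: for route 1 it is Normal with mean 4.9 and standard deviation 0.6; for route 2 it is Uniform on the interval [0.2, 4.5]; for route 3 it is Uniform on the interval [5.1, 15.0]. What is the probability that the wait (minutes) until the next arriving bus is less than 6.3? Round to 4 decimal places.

0.7505

Conditional on each route, P(X < 6.3): 1: 0.990185; 2: 1; 3: 0.121212.
By total probability, P(X < 6.3) = 0.35·0.990185 + 0.37·1 + 0.28·0.121212 = 0.750504.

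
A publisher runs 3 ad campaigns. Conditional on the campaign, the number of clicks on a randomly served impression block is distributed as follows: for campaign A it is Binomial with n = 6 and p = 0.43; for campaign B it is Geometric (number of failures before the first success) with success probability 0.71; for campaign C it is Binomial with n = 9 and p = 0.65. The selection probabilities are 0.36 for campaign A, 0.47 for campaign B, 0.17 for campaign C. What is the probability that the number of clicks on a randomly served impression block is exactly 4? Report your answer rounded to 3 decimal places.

0.082

Conditional on each campaign, P(X = 4): A: 0.166615; B: 0.0050217; C: 0.118131.
By total probability, P(X = 4) = 0.36·0.166615 + 0.47·0.0050217 + 0.17·0.118131 = 0.082424.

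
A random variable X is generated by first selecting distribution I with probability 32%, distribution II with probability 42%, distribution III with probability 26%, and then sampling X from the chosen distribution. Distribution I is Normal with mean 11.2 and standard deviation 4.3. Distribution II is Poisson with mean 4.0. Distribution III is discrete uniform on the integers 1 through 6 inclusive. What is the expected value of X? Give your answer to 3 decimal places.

Component means — I: 11.2; II: 4; III: 3.5.
E[X] = 0.32·11.2 + 0.42·4 + 0.26·3.5 = 6.174.

6.174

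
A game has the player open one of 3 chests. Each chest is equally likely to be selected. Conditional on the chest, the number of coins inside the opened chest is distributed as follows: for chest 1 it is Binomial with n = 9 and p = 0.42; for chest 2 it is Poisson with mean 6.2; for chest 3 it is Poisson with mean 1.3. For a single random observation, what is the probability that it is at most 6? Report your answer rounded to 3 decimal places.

0.847

Conditional on each chest, P(X ≤ 6): 1: 0.96662; 2: 0.574213; 3: 0.999596.
By total probability, P(X ≤ 6) = 0.333333·0.96662 + 0.333333·0.574213 + 0.333333·0.999596 = 0.84681.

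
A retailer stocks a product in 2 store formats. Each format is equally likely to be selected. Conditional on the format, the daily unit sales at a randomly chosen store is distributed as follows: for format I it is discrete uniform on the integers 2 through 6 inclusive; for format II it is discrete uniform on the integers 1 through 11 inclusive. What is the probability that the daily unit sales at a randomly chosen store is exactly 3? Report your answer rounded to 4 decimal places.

0.1455

Conditional on each format, P(X = 3): I: 0.2; II: 0.0909091.
By total probability, P(X = 3) = 0.5·0.2 + 0.5·0.0909091 = 0.145455.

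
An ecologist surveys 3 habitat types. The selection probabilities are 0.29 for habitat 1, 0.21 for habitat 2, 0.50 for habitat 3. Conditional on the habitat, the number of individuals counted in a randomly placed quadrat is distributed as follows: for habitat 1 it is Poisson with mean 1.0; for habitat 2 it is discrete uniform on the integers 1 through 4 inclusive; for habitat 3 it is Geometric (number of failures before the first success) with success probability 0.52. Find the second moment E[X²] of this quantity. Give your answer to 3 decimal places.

For each component E[X²] = Var + (mean)², giving 1: 2; 2: 7.5; 3: 2.62722.
Overall E[X²] = 0.29·2 + 0.21·7.5 + 0.5·2.62722 = 3.46861.

3.469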